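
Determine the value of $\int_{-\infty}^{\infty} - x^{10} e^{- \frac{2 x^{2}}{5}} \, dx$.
$- \frac{2953125 \sqrt{10} \sqrt{\pi}}{2048}$

Consider the simpler parametrised integral
$$J(a) = \int_{-\infty}^{\infty} - e^{- a x^{2}} \, dx = - \frac{\sqrt{\pi}}{\sqrt{a}}.$$

Differentiating under the integral sign brings down a factor of $(-x^2)$:
$$\frac{dJ}{da} = \int_{-\infty}^{\infty} x^{2} e^{- a x^{2}} \, dx = \frac{\sqrt{\pi}}{2 a^{\frac{3}{2}}}.$$

Repeating $5$ times in total — each differentiation brings down another $(-x^2)$ — gives
$$\frac{d^{5}J}{da^{5}} = \int_{-\infty}^{\infty} x^{10} e^{- a x^{2}} \, dx = \frac{945 \sqrt{\pi}}{32 a^{\frac{11}{2}}},$$
and the integrand here is $(-1)^{5}$ times the target integrand, so $I = (-1)^{5}\,\frac{d^{5}J}{da^{5}} = - \frac{945 \sqrt{\pi}}{32 a^{\frac{11}{2}}}$.

Setting $a = \frac{2}{5}$:
$$I = - \frac{2953125 \sqrt{10} \sqrt{\pi}}{2048}.$$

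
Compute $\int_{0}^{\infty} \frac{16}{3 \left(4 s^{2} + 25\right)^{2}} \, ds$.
$\frac{2 \pi}{375}$

Begin with the known result
$$J(a) = \int_{0}^{\infty} \frac{1}{3 \left(a^{2} + s^{2}\right)} \, ds = \frac{\pi}{6 a}.$$

Differentiating under the integral sign with respect to $a$,
$$\frac{dJ}{da} = \int_{0}^{\infty} - \frac{2 a}{3 \left(a^{2} + s^{2}\right)^{2}} \, ds = - \frac{\pi}{6 a^{2}},$$
so $\int_{0}^{\infty} \frac{1}{3 \left(a^{2} + s^{2}\right)^{2}} \, ds = \frac{\pi}{12 a^{3}}$.

Setting $a = \frac{5}{2}$:
$$I = \frac{2 \pi}{375}.$$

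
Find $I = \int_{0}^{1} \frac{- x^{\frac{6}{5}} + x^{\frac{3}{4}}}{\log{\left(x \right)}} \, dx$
$\log{\left(\frac{35}{44} \right)}$

Introduce a parameter $a$ in the exponent: let $I(a) = \int_{0}^{1} \frac{- x^{\frac{6}{5}} + x^{a}}{\log{\left(x \right)}} \, dx$.

Since $\dfrac{\partial}{\partial a}\,x^{a} = x^{a} \ln x$, the $\ln x$ in the denominator cancels and
$$\frac{dI}{da} = \int_{0}^{1} x^{a} \, dx = \left[\frac{x^{a+1}}{a+1}\right]_0^1 = \frac{1}{a + 1}.$$

Integrating with respect to $a$ gives $I(a) = \log{\left(\frac{5 a}{11} + \frac{5}{11} \right)} + C$.

At $a = \frac{6}{5}$ the integrand is identically $0$, so $I(\frac{6}{5}) = 0$. The closed form gives $0$, hence $C = 0$.

Setting $a = \frac{3}{4}$:
$$I = \log{\left(\frac{35}{44} \right)}.$$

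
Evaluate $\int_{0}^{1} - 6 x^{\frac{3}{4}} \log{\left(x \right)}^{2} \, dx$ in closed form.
$- \frac{768}{343}$

Begin with the known integral
$$J(a) = \int_{0}^{1} - 6 x^{a} \, dx = - \frac{6}{a + 1}.$$

Differentiating under the integral sign brings down a factor of $\ln x$:
$$\frac{dJ}{da} = \int_{0}^{1} - 6 x^{a} \log{\left(x \right)} \, dx = \frac{6}{\left(a + 1\right)^{2}}.$$

Repeating twice in total — each differentiation brings down another $\ln x$ — gives
$$\frac{d^{2}J}{da^{2}} = \int_{0}^{1} - 6 x^{a} \log{\left(x \right)}^{2} \, dx = - \frac{12}{\left(a + 1\right)^{3}},$$
and the integrand here is exactly the target integrand, so $I = - \frac{12}{\left(a + 1\right)^{3}}$.

Setting $a = \frac{3}{4}$:
$$I = - \frac{768}{343}.$$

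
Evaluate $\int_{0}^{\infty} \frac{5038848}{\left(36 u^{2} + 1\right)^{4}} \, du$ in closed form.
$131220 \pi$

Begin with the known result
$$J(a) = \int_{0}^{\infty} \frac{3}{a^{2} + u^{2}} \, du = \frac{3 \pi}{2 a}.$$

Differentiating under the integral sign with respect to $a$,
$$\frac{dJ}{da} = \int_{0}^{\infty} - \frac{6 a}{\left(a^{2} + u^{2}\right)^{2}} \, du = - \frac{3 \pi}{2 a^{2}},$$
so $\int_{0}^{\infty} \frac{3}{\left(a^{2} + u^{2}\right)^{2}} \, du = \frac{3 \pi}{4 a^{3}}$.

Repeating — each differentiation of $1/(u^2+a^2)^j$ produces $-2ja/(u^2+a^2)^{j+1}$ — and dividing through by $-2ja$ at each step yields, after $3$ differentiations in total,
$$\int_{0}^{\infty} \frac{3}{\left(a^{2} + u^{2}\right)^{4}} \, du = \frac{15 \pi}{32 a^{7}}.$$

Setting $a = \frac{1}{6}$:
$$I = 131220 \pi.$$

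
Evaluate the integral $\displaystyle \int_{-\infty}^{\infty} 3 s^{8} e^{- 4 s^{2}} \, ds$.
$\frac{315 \sqrt{\pi}}{8192}$

Start from the elementary integral
$$J(a) = \int_{-\infty}^{\infty} 3 e^{- a s^{2}} \, ds = \frac{3 \sqrt{\pi}}{\sqrt{a}}.$$

Differentiating under the integral sign brings down a factor of $(-s^2)$:
$$\frac{dJ}{da} = \int_{-\infty}^{\infty} - 3 s^{2} e^{- a s^{2}} \, ds = - \frac{3 \sqrt{\pi}}{2 a^{\frac{3}{2}}}.$$

Repeating $4$ times in total — each differentiation brings down another $(-s^2)$ — gives
$$\frac{d^{4}J}{da^{4}} = \int_{-\infty}^{\infty} 3 s^{8} e^{- a s^{2}} \, ds = \frac{315 \sqrt{\pi}}{16 a^{\frac{9}{2}}},$$
and the integrand here is exactly the target integrand, so $I = \frac{315 \sqrt{\pi}}{16 a^{\frac{9}{2}}}$.

Setting $a = 4$:
$$I = \frac{315 \sqrt{\pi}}{8192}.$$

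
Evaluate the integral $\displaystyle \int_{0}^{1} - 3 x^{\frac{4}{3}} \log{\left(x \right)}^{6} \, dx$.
$- \frac{4723920}{823543}$

Consider the simpler parametrised integral
$$J(a) = \int_{0}^{1} - 3 x^{a} \, dx = - \frac{3}{a + 1}.$$

Differentiating under the integral sign brings down a factor of $\ln x$:
$$\frac{dJ}{da} = \int_{0}^{1} - 3 x^{a} \log{\left(x \right)} \, dx = \frac{3}{\left(a + 1\right)^{2}}.$$

Repeating $6$ times in total — each differentiation brings down another $\ln x$ — gives
$$\frac{d^{6}J}{da^{6}} = \int_{0}^{1} - 3 x^{a} \log{\left(x \right)}^{6} \, dx = - \frac{2160}{\left(a + 1\right)^{7}},$$
and the integrand here is exactly the target integrand, so $I = - \frac{2160}{\left(a + 1\right)^{7}}$.

Setting $a = \frac{4}{3}$:
$$I = - \frac{4723920}{823543}.$$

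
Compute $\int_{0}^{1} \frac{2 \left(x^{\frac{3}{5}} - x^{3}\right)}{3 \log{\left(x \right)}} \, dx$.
$- \frac{2 \log{\left(5 \right)}}{3} + \frac{2 \log{\left(2 \right)}}{3}$

Introduce a parameter $a$ in the exponent: let $I(a) = \int_{0}^{1} \frac{2 \left(- x^{3} + x^{a}\right)}{3 \log{\left(x \right)}} \, dx$.

Since $\dfrac{\partial}{\partial a}\,x^{a} = x^{a} \ln x$, the $\ln x$ in the denominator cancels and
$$\frac{dI}{da} = \int_{0}^{1} \frac{2}{3} x^{a} \, dx = \frac{2}{3} \left[\frac{x^{a+1}}{a+1}\right]_0^1 = \frac{2}{3 \left(a + 1\right)}.$$

Integrating with respect to $a$ gives $I(a) = \frac{2 \log{\left(a + 1 \right)}}{3} - \frac{4 \log{\left(2 \right)}}{3} + C$.

At $a = 3$ the integrand is identically $0$, so $I(3) = 0$. The closed form gives $0$, hence $C = 0$.

Setting $a = \frac{3}{5}$:
$$I = - \frac{2 \log{\left(5 \right)}}{3} + \frac{2 \log{\left(2 \right)}}{3}.$$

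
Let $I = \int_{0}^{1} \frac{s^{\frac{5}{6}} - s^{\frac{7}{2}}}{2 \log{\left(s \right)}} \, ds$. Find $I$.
$\log{\left(\frac{\sqrt{33}}{9} \right)}$

Consider the one-parameter family: let $I(a) = \int_{0}^{1} \frac{s^{\frac{5}{6}} - s^{a}}{2 \log{\left(s \right)}} \, ds$.

Since $\dfrac{\partial}{\partial a}\,s^{a} = s^{a} \ln s$, the $\ln s$ in the denominator cancels and
$$\frac{dI}{da} = \int_{0}^{1} - \frac{1}{2} s^{a} \, ds = - \frac{1}{2} \left[\frac{s^{a+1}}{a+1}\right]_0^1 = - \frac{1}{2 a + 2}.$$

Integrating with respect to $a$ gives $I(a) = - \frac{\log{\left(a + 1 \right)}}{2} - \frac{\log{\left(6 \right)}}{2} + \frac{\log{\left(11 \right)}}{2} + C$.

At $a = \frac{5}{6}$ the integrand is identically $0$, so $I(\frac{5}{6}) = 0$. The closed form gives $0$, hence $C = 0$.

Setting $a = \frac{7}{2}$:
$$I = \log{\left(\frac{\sqrt{33}}{9} \right)}.$$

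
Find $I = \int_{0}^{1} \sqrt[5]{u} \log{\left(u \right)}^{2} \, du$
$\frac{125}{108}$

Consider the simpler parametrised integral
$$J(a) = \int_{0}^{1} u^{a} \, du = \frac{1}{a + 1}.$$

Differentiating under the integral sign brings down a factor of $\ln u$:
$$\frac{dJ}{da} = \int_{0}^{1} u^{a} \log{\left(u \right)} \, du = - \frac{1}{\left(a + 1\right)^{2}}.$$

Repeating twice in total — each differentiation brings down another $\ln u$ — gives
$$\frac{d^{2}J}{da^{2}} = \int_{0}^{1} u^{a} \log{\left(u \right)}^{2} \, du = \frac{2}{\left(a + 1\right)^{3}},$$
and the integrand here is exactly the target integrand, so $I = \frac{2}{\left(a + 1\right)^{3}}$.

Setting $a = \frac{1}{5}$:
$$I = \frac{125}{108}.$$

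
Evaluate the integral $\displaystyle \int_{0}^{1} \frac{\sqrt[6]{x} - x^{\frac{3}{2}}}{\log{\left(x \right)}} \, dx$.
$- \log{\left(15 \right)} + \log{\left(7 \right)}$

Replace the exponent $\frac{3}{2}$ by a parameter $a$: let $I(a) = \int_{0}^{1} \frac{\sqrt[6]{x} - x^{a}}{\log{\left(x \right)}} \, dx$.

Since $\dfrac{\partial}{\partial a}\,x^{a} = x^{a} \ln x$, the $\ln x$ in the denominator cancels and
$$\frac{dI}{da} = \int_{0}^{1} -1 x^{a} \, dx = -1 \left[\frac{x^{a+1}}{a+1}\right]_0^1 = - \frac{1}{a + 1}.$$

Integrating with respect to $a$ gives $I(a) = - \log{\left(\frac{6 a}{7} + \frac{6}{7} \right)} + C$.

At $a = \frac{1}{6}$ the integrand is identically $0$, so $I(\frac{1}{6}) = 0$. The closed form gives $0$, hence $C = 0$.

Setting $a = \frac{3}{2}$:
$$I = - \log{\left(15 \right)} + \log{\left(7 \right)}.$$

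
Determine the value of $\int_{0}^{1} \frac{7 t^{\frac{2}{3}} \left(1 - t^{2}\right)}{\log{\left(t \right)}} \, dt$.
$\log{\left(\frac{78125}{19487171} \right)}$

Consider the one-parameter family: let $I(a) = \int_{0}^{1} \frac{7 \left(- t^{\frac{8}{3}} + t^{a}\right)}{\log{\left(t \right)}} \, dt$.

Since $\dfrac{\partial}{\partial a}\,t^{a} = t^{a} \ln t$, the $\ln t$ in the denominator cancels and
$$\frac{dI}{da} = \int_{0}^{1} 7 t^{a} \, dt = 7 \left[\frac{t^{a+1}}{a+1}\right]_0^1 = \frac{7}{a + 1}.$$

Integrating with respect to $a$ gives $I(a) = \log{\left(\frac{2187 \left(a + 1\right)^{7}}{19487171} \right)} + C$.

At $a = \frac{8}{3}$ the integrand is identically $0$, so $I(\frac{8}{3}) = 0$. The closed form gives $0$, hence $C = 0$.

Setting $a = \frac{2}{3}$:
$$I = \log{\left(\frac{78125}{19487171} \right)}.$$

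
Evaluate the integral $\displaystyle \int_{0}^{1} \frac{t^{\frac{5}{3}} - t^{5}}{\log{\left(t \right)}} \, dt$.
$- \log{\left(\frac{9}{4} \right)}$

Replace the exponent $5$ by a parameter $a$: let $I(a) = \int_{0}^{1} \frac{t^{\frac{5}{3}} - t^{a}}{\log{\left(t \right)}} \, dt$.

Since $\dfrac{\partial}{\partial a}\,t^{a} = t^{a} \ln t$, the $\ln t$ in the denominator cancels and
$$\frac{dI}{da} = \int_{0}^{1} -1 t^{a} \, dt = -1 \left[\frac{t^{a+1}}{a+1}\right]_0^1 = - \frac{1}{a + 1}.$$

Integrating with respect to $a$ gives $I(a) = - \log{\left(\frac{3 a}{8} + \frac{3}{8} \right)} + C$.

At $a = \frac{5}{3}$ the integrand is identically $0$, so $I(\frac{5}{3}) = 0$. The closed form gives $0$, hence $C = 0$.

Setting $a = 5$:
$$I = - \log{\left(\frac{9}{4} \right)}.$$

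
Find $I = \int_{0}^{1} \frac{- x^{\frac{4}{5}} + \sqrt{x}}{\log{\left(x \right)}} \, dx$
$\log{\left(\frac{5}{6} \right)}$

Introduce a parameter $a$ in the exponent: let $I(a) = \int_{0}^{1} \frac{- x^{\frac{4}{5}} + x^{a}}{\log{\left(x \right)}} \, dx$.

Since $\dfrac{\partial}{\partial a}\,x^{a} = x^{a} \ln x$, the $\ln x$ in the denominator cancels and
$$\frac{dI}{da} = \int_{0}^{1} x^{a} \, dx = \left[\frac{x^{a+1}}{a+1}\right]_0^1 = \frac{1}{a + 1}.$$

Integrating with respect to $a$ gives $I(a) = \log{\left(\frac{5 a}{9} + \frac{5}{9} \right)} + C$.

At $a = \frac{4}{5}$ the integrand is identically $0$, so $I(\frac{4}{5}) = 0$. The closed form gives $0$, hence $C = 0$.

Setting $a = \frac{1}{2}$:
$$I = \log{\left(\frac{5}{6} \right)}.$$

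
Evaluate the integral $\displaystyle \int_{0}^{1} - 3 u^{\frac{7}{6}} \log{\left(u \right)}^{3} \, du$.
$\frac{23328}{28561}$

Consider the simpler parametrised integral
$$J(a) = \int_{0}^{1} - 3 u^{a} \, du = - \frac{3}{a + 1}.$$

Differentiating under the integral sign brings down a factor of $\ln u$:
$$\frac{dJ}{da} = \int_{0}^{1} - 3 u^{a} \log{\left(u \right)} \, du = \frac{3}{\left(a + 1\right)^{2}}.$$

Repeating $3$ times in total — each differentiation brings down another $\ln u$ — gives
$$\frac{d^{3}J}{da^{3}} = \int_{0}^{1} - 3 u^{a} \log{\left(u \right)}^{3} \, du = \frac{18}{\left(a + 1\right)^{4}},$$
and the integrand here is exactly the target integrand, so $I = \frac{18}{\left(a + 1\right)^{4}}$.

Setting $a = \frac{7}{6}$:
$$I = \frac{23328}{28561}.$$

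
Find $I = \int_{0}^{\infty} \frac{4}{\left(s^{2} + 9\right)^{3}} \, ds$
$\frac{\pi}{324}$

Begin with the known result
$$J(a) = \int_{0}^{\infty} \frac{4}{a^{2} + s^{2}} \, ds = \frac{2 \pi}{a}.$$

Differentiating under the integral sign with respect to $a$,
$$\frac{dJ}{da} = \int_{0}^{\infty} - \frac{8 a}{\left(a^{2} + s^{2}\right)^{2}} \, ds = - \frac{2 \pi}{a^{2}},$$
so $\int_{0}^{\infty} \frac{4}{\left(a^{2} + s^{2}\right)^{2}} \, ds = \frac{\pi}{a^{3}}$.

Repeating — each differentiation of $1/(s^2+a^2)^j$ produces $-2ja/(s^2+a^2)^{j+1}$ — and dividing through by $-2ja$ at each step yields, after $2$ differentiations in total,
$$\int_{0}^{\infty} \frac{4}{\left(a^{2} + s^{2}\right)^{3}} \, ds = \frac{3 \pi}{4 a^{5}}.$$

Setting $a = 3$:
$$I = \frac{\pi}{324}.$$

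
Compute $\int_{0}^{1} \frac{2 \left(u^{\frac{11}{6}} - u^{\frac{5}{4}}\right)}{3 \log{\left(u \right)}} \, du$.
$\log{\left(\frac{34^{\frac{2}{3}}}{9} \right)}$

Introduce a parameter $a$ in the exponent: let $I(a) = \int_{0}^{1} \frac{2 \left(u^{\frac{11}{6}} - u^{a}\right)}{3 \log{\left(u \right)}} \, du$.

Since $\dfrac{\partial}{\partial a}\,u^{a} = u^{a} \ln u$, the $\ln u$ in the denominator cancels and
$$\frac{dI}{da} = \int_{0}^{1} - \frac{2}{3} u^{a} \, du = - \frac{2}{3} \left[\frac{u^{a+1}}{a+1}\right]_0^1 = - \frac{2}{3 a + 3}.$$

Integrating with respect to $a$ gives $I(a) = - \frac{2 \log{\left(a + 1 \right)}}{3} - \frac{2 \log{\left(6 \right)}}{3} + \frac{2 \log{\left(17 \right)}}{3} + C$.

At $a = \frac{11}{6}$ the integrand is identically $0$, so $I(\frac{11}{6}) = 0$. The closed form gives $0$, hence $C = 0$.

Setting $a = \frac{5}{4}$:
$$I = \log{\left(\frac{34^{\frac{2}{3}}}{9} \right)}.$$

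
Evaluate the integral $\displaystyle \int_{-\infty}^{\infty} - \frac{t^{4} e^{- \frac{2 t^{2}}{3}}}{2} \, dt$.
$- \frac{27 \sqrt{6} \sqrt{\pi}}{64}$

Consider the simpler parametrised integral
$$J(a) = \int_{-\infty}^{\infty} - \frac{e^{- a t^{2}}}{2} \, dt = - \frac{\sqrt{\pi}}{2 \sqrt{a}}.$$

Differentiating under the integral sign brings down a factor of $(-t^2)$:
$$\frac{dJ}{da} = \int_{-\infty}^{\infty} \frac{t^{2} e^{- a t^{2}}}{2} \, dt = \frac{\sqrt{\pi}}{4 a^{\frac{3}{2}}}.$$

Repeating twice in total — each differentiation brings down another $(-t^2)$ — gives
$$\frac{d^{2}J}{da^{2}} = \int_{-\infty}^{\infty} - \frac{t^{4} e^{- a t^{2}}}{2} \, dt = - \frac{3 \sqrt{\pi}}{8 a^{\frac{5}{2}}},$$
and the integrand here is exactly the target integrand, so $I = - \frac{3 \sqrt{\pi}}{8 a^{\frac{5}{2}}}$.

Setting $a = \frac{2}{3}$:
$$I = - \frac{27 \sqrt{6} \sqrt{\pi}}{64}.$$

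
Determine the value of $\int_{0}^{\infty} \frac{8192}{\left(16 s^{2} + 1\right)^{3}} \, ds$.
$384 \pi$

Begin with the known result
$$J(a) = \int_{0}^{\infty} \frac{2}{a^{2} + s^{2}} \, ds = \frac{\pi}{a}.$$

Differentiating under the integral sign with respect to $a$,
$$\frac{dJ}{da} = \int_{0}^{\infty} - \frac{4 a}{\left(a^{2} + s^{2}\right)^{2}} \, ds = - \frac{\pi}{a^{2}},$$
so $\int_{0}^{\infty} \frac{2}{\left(a^{2} + s^{2}\right)^{2}} \, ds = \frac{\pi}{2 a^{3}}$.

Repeating — each differentiation of $1/(s^2+a^2)^j$ produces $-2ja/(s^2+a^2)^{j+1}$ — and dividing through by $-2ja$ at each step yields, after $2$ differentiations in total,
$$\int_{0}^{\infty} \frac{2}{\left(a^{2} + s^{2}\right)^{3}} \, ds = \frac{3 \pi}{8 a^{5}}.$$

Setting $a = \frac{1}{4}$:
$$I = 384 \pi.$$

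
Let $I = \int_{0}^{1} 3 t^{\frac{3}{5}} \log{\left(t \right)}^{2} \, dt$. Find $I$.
$\frac{375}{256}$

Consider the simpler parametrised integral
$$J(a) = \int_{0}^{1} 3 t^{a} \, dt = \frac{3}{a + 1}.$$

Differentiating under the integral sign brings down a factor of $\ln t$:
$$\frac{dJ}{da} = \int_{0}^{1} 3 t^{a} \log{\left(t \right)} \, dt = - \frac{3}{\left(a + 1\right)^{2}}.$$

Repeating twice in total — each differentiation brings down another $\ln t$ — gives
$$\frac{d^{2}J}{da^{2}} = \int_{0}^{1} 3 t^{a} \log{\left(t \right)}^{2} \, dt = \frac{6}{\left(a + 1\right)^{3}},$$
and the integrand here is exactly the target integrand, so $I = \frac{6}{\left(a + 1\right)^{3}}$.

Setting $a = \frac{3}{5}$:
$$I = \frac{375}{256}.$$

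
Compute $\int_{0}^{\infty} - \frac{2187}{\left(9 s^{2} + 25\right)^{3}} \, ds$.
$- \frac{2187 \pi}{50000}$

Recall the elementary integral
$$J(a) = \int_{0}^{\infty} - \frac{3}{a^{2} + s^{2}} \, ds = - \frac{3 \pi}{2 a}.$$

Differentiating under the integral sign with respect to $a$,
$$\frac{dJ}{da} = \int_{0}^{\infty} \frac{6 a}{\left(a^{2} + s^{2}\right)^{2}} \, ds = \frac{3 \pi}{2 a^{2}},$$
so $\int_{0}^{\infty} - \frac{3}{\left(a^{2} + s^{2}\right)^{2}} \, ds = - \frac{3 \pi}{4 a^{3}}$.

Repeating — each differentiation of $1/(s^2+a^2)^j$ produces $-2ja/(s^2+a^2)^{j+1}$ — and dividing through by $-2ja$ at each step yields, after $2$ differentiations in total,
$$\int_{0}^{\infty} - \frac{3}{\left(a^{2} + s^{2}\right)^{3}} \, ds = - \frac{9 \pi}{16 a^{5}}.$$

Setting $a = \frac{5}{3}$:
$$I = - \frac{2187 \pi}{50000}.$$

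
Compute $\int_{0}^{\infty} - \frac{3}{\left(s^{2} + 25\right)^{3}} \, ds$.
$- \frac{9 \pi}{50000}$

Begin with the known result
$$J(a) = \int_{0}^{\infty} - \frac{3}{a^{2} + s^{2}} \, ds = - \frac{3 \pi}{2 a}.$$

Differentiating under the integral sign with respect to $a$,
$$\frac{dJ}{da} = \int_{0}^{\infty} \frac{6 a}{\left(a^{2} + s^{2}\right)^{2}} \, ds = \frac{3 \pi}{2 a^{2}},$$
so $\int_{0}^{\infty} - \frac{3}{\left(a^{2} + s^{2}\right)^{2}} \, ds = - \frac{3 \pi}{4 a^{3}}$.

Repeating — each differentiation of $1/(s^2+a^2)^j$ produces $-2ja/(s^2+a^2)^{j+1}$ — and dividing through by $-2ja$ at each step yields, after $2$ differentiations in total,
$$\int_{0}^{\infty} - \frac{3}{\left(a^{2} + s^{2}\right)^{3}} \, ds = - \frac{9 \pi}{16 a^{5}}.$$

Setting $a = 5$:
$$I = - \frac{9 \pi}{50000}.$$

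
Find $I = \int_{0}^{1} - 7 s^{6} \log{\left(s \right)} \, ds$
$\frac{1}{7}$

Begin with the known integral
$$J(a) = \int_{0}^{1} - 7 s^{a} \, ds = - \frac{7}{a + 1}.$$

Differentiating under the integral sign brings down a factor of $\ln s$:
$$\frac{dJ}{da} = \int_{0}^{1} - 7 s^{a} \log{\left(s \right)} \, ds = \frac{7}{\left(a + 1\right)^{2}}.$$

The integral on the left is $I$, so $I = \frac{7}{\left(a + 1\right)^{2}}$.

Setting $a = 6$:
$$I = \frac{1}{7}.$$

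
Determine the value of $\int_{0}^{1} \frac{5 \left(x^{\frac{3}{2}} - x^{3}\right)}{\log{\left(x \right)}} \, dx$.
$- \log{\left(\frac{32768}{3125} \right)}$

Replace the exponent $3$ by a parameter $a$: let $I(a) = \int_{0}^{1} \frac{5 \left(x^{\frac{3}{2}} - x^{a}\right)}{\log{\left(x \right)}} \, dx$.

Since $\dfrac{\partial}{\partial a}\,x^{a} = x^{a} \ln x$, the $\ln x$ in the denominator cancels and
$$\frac{dI}{da} = \int_{0}^{1} -5 x^{a} \, dx = -5 \left[\frac{x^{a+1}}{a+1}\right]_0^1 = - \frac{5}{a + 1}.$$

Integrating with respect to $a$ gives $I(a) = - \log{\left(\frac{32 \left(a + 1\right)^{5}}{3125} \right)} + C$.

At $a = \frac{3}{2}$ the integrand is identically $0$, so $I(\frac{3}{2}) = 0$. The closed form gives $0$, hence $C = 0$.

Setting $a = 3$:
$$I = - \log{\left(\frac{32768}{3125} \right)}.$$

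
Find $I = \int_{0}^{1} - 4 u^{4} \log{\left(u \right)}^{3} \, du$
$\frac{24}{625}$

Consider the simpler parametrised integral
$$J(a) = \int_{0}^{1} - 4 u^{a} \, du = - \frac{4}{a + 1}.$$

Differentiating under the integral sign brings down a factor of $\ln u$:
$$\frac{dJ}{da} = \int_{0}^{1} - 4 u^{a} \log{\left(u \right)} \, du = \frac{4}{\left(a + 1\right)^{2}}.$$

Repeating $3$ times in total — each differentiation brings down another $\ln u$ — gives
$$\frac{d^{3}J}{da^{3}} = \int_{0}^{1} - 4 u^{a} \log{\left(u \right)}^{3} \, du = \frac{24}{\left(a + 1\right)^{4}},$$
and the integrand here is exactly the target integrand, so $I = \frac{24}{\left(a + 1\right)^{4}}$.

Setting $a = 4$:
$$I = \frac{24}{625}.$$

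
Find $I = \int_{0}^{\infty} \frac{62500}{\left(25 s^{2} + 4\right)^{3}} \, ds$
$\frac{9375 \pi}{128}$

Begin with the known result
$$J(a) = \int_{0}^{\infty} \frac{4}{a^{2} + s^{2}} \, ds = \frac{2 \pi}{a}.$$

Differentiating under the integral sign with respect to $a$,
$$\frac{dJ}{da} = \int_{0}^{\infty} - \frac{8 a}{\left(a^{2} + s^{2}\right)^{2}} \, ds = - \frac{2 \pi}{a^{2}},$$
so $\int_{0}^{\infty} \frac{4}{\left(a^{2} + s^{2}\right)^{2}} \, ds = \frac{\pi}{a^{3}}$.

Repeating — each differentiation of $1/(s^2+a^2)^j$ produces $-2ja/(s^2+a^2)^{j+1}$ — and dividing through by $-2ja$ at each step yields, after $2$ differentiations in total,
$$\int_{0}^{\infty} \frac{4}{\left(a^{2} + s^{2}\right)^{3}} \, ds = \frac{3 \pi}{4 a^{5}}.$$

Setting $a = \frac{2}{5}$:
$$I = \frac{9375 \pi}{128}.$$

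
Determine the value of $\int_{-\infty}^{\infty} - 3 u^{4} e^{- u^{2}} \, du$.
$- \frac{9 \sqrt{\pi}}{4}$

Consider the simpler parametrised integral
$$J(a) = \int_{-\infty}^{\infty} - 3 e^{- a u^{2}} \, du = - \frac{3 \sqrt{\pi}}{\sqrt{a}}.$$

Differentiating under the integral sign brings down a factor of $(-u^2)$:
$$\frac{dJ}{da} = \int_{-\infty}^{\infty} 3 u^{2} e^{- a u^{2}} \, du = \frac{3 \sqrt{\pi}}{2 a^{\frac{3}{2}}}.$$

Repeating twice in total — each differentiation brings down another $(-u^2)$ — gives
$$\frac{d^{2}J}{da^{2}} = \int_{-\infty}^{\infty} - 3 u^{4} e^{- a u^{2}} \, du = - \frac{9 \sqrt{\pi}}{4 a^{\frac{5}{2}}},$$
and the integrand here is exactly the target integrand, so $I = - \frac{9 \sqrt{\pi}}{4 a^{\frac{5}{2}}}$.

Setting $a = 1$:
$$I = - \frac{9 \sqrt{\pi}}{4}.$$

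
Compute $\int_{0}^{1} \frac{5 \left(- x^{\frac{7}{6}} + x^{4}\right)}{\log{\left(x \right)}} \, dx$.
$\log{\left(\frac{24300000}{371293} \right)}$

Introduce a parameter $a$ in the exponent: let $I(a) = \int_{0}^{1} \frac{5 \left(x^{4} - x^{a}\right)}{\log{\left(x \right)}} \, dx$.

Since $\dfrac{\partial}{\partial a}\,x^{a} = x^{a} \ln x$, the $\ln x$ in the denominator cancels and
$$\frac{dI}{da} = \int_{0}^{1} -5 x^{a} \, dx = -5 \left[\frac{x^{a+1}}{a+1}\right]_0^1 = - \frac{5}{a + 1}.$$

Integrating with respect to $a$ gives $I(a) = \log{\left(\frac{3125}{\left(a + 1\right)^{5}} \right)} + C$.

At $a = 4$ the integrand is identically $0$, so $I(4) = 0$. The closed form gives $0$, hence $C = 0$.

Setting $a = \frac{7}{6}$:
$$I = \log{\left(\frac{24300000}{371293} \right)}.$$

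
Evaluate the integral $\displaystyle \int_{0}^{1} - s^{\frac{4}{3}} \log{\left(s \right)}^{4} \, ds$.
$- \frac{5832}{16807}$

Start from the elementary integral
$$J(a) = \int_{0}^{1} - s^{a} \, ds = - \frac{1}{a + 1}.$$

Differentiating under the integral sign brings down a factor of $\ln s$:
$$\frac{dJ}{da} = \int_{0}^{1} - s^{a} \log{\left(s \right)} \, ds = \frac{1}{\left(a + 1\right)^{2}}.$$

Repeating $4$ times in total — each differentiation brings down another $\ln s$ — gives
$$\frac{d^{4}J}{da^{4}} = \int_{0}^{1} - s^{a} \log{\left(s \right)}^{4} \, ds = - \frac{24}{\left(a + 1\right)^{5}},$$
and the integrand here is exactly the target integrand, so $I = - \frac{24}{\left(a + 1\right)^{5}}$.

Setting $a = \frac{4}{3}$:
$$I = - \frac{5832}{16807}.$$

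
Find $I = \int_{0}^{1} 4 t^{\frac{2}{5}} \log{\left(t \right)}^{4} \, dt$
$\frac{300000}{16807}$

Begin with the known integral
$$J(a) = \int_{0}^{1} 4 t^{a} \, dt = \frac{4}{a + 1}.$$

Differentiating under the integral sign brings down a factor of $\ln t$:
$$\frac{dJ}{da} = \int_{0}^{1} 4 t^{a} \log{\left(t \right)} \, dt = - \frac{4}{\left(a + 1\right)^{2}}.$$

Repeating $4$ times in total — each differentiation brings down another $\ln t$ — gives
$$\frac{d^{4}J}{da^{4}} = \int_{0}^{1} 4 t^{a} \log{\left(t \right)}^{4} \, dt = \frac{96}{\left(a + 1\right)^{5}},$$
and the integrand here is exactly the target integrand, so $I = \frac{96}{\left(a + 1\right)^{5}}$.

Setting $a = \frac{2}{5}$:
$$I = \frac{300000}{16807}.$$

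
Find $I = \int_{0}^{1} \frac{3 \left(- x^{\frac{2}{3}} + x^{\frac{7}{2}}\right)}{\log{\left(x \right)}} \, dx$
$\log{\left(\frac{19683}{1000} \right)}$

Introduce a parameter $a$ in the exponent: let $I(a) = \int_{0}^{1} \frac{3 \left(- x^{\frac{2}{3}} + x^{a}\right)}{\log{\left(x \right)}} \, dx$.

Since $\dfrac{\partial}{\partial a}\,x^{a} = x^{a} \ln x$, the $\ln x$ in the denominator cancels and
$$\frac{dI}{da} = \int_{0}^{1} 3 x^{a} \, dx = 3 \left[\frac{x^{a+1}}{a+1}\right]_0^1 = \frac{3}{a + 1}.$$

Integrating with respect to $a$ gives $I(a) = \log{\left(\frac{27 \left(a + 1\right)^{3}}{125} \right)} + C$.

At $a = \frac{2}{3}$ the integrand is identically $0$, so $I(\frac{2}{3}) = 0$. The closed form gives $0$, hence $C = 0$.

Setting $a = \frac{7}{2}$:
$$I = \log{\left(\frac{19683}{1000} \right)}.$$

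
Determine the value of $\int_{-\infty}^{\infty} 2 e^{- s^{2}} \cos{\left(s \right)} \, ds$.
$\frac{2 \sqrt{\pi}}{e^{\frac{1}{4}}}$

Let $b$ denote the cosine frequency and define $I(b) = \int_{-\infty}^{\infty} 2 e^{- s^{2}} \cos{\left(b s \right)} \, ds$.

Differentiating under the integral sign,
$$I'(b) = \int_{-\infty}^{\infty} - 2 s e^{- s^{2}} \sin{\left(b s \right)} \, ds.$$

Integrate $\int_{-\infty}^{\infty} s \sin(b s)\, e^{- s^{2}}\, ds$ by parts with $u = \sin(b s)$ and $dv = s\, e^{- s^{2}}\, ds$, giving $v = - \frac{e^{- s^{2}}}{2}$. The boundary term vanishes and
$$\int_{-\infty}^{\infty} s \sin(b s)\, e^{- s^{2}}\, ds = \frac{b}{2} \int_{-\infty}^{\infty} \cos(b s)\, e^{- s^{2}}\, ds,$$
so $I'(b) = - \frac{b}{2}\, I(b)$.

This is a separable first-order ODE; solving with the initial condition $I(0) = \int_{-\infty}^{\infty} 2 e^{- s^{2}}\,ds = 2 \sqrt{\pi}$ gives
$$I(b) = 2 \sqrt{\pi} e^{- \frac{b^{2}}{4}}.$$

Setting $b = 1$:
$$I = \frac{2 \sqrt{\pi}}{e^{\frac{1}{4}}}.$$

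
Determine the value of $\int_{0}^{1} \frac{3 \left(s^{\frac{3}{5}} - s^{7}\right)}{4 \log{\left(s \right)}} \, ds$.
$- \frac{3 \log{\left(5 \right)}}{4}$

Consider the one-parameter family: let $I(a) = \int_{0}^{1} \frac{3 \left(- s^{7} + s^{a}\right)}{4 \log{\left(s \right)}} \, ds$.

Since $\dfrac{\partial}{\partial a}\,s^{a} = s^{a} \ln s$, the $\ln s$ in the denominator cancels and
$$\frac{dI}{da} = \int_{0}^{1} \frac{3}{4} s^{a} \, ds = \frac{3}{4} \left[\frac{s^{a+1}}{a+1}\right]_0^1 = \frac{3}{4 \left(a + 1\right)}.$$

Integrating with respect to $a$ gives $I(a) = \frac{3 \log{\left(a + 1 \right)}}{4} - \frac{9 \log{\left(2 \right)}}{4} + C$.

At $a = 7$ the integrand is identically $0$, so $I(7) = 0$. The closed form gives $0$, hence $C = 0$.

Setting $a = \frac{3}{5}$:
$$I = - \frac{3 \log{\left(5 \right)}}{4}.$$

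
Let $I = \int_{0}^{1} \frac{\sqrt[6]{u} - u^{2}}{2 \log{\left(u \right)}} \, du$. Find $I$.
$\log{\left(\frac{\sqrt{14}}{6} \right)}$

Replace the exponent $\frac{1}{6}$ by a parameter $a$: let $I(a) = \int_{0}^{1} \frac{- u^{2} + u^{a}}{2 \log{\left(u \right)}} \, du$.

Since $\dfrac{\partial}{\partial a}\,u^{a} = u^{a} \ln u$, the $\ln u$ in the denominator cancels and
$$\frac{dI}{da} = \int_{0}^{1} \frac{1}{2} u^{a} \, du = \frac{1}{2} \left[\frac{u^{a+1}}{a+1}\right]_0^1 = \frac{1}{2 \left(a + 1\right)}.$$

Integrating with respect to $a$ gives $I(a) = \frac{\log{\left(a + 1 \right)}}{2} - \frac{\log{\left(3 \right)}}{2} + C$.

At $a = 2$ the integrand is identically $0$, so $I(2) = 0$. The closed form gives $0$, hence $C = 0$.

Setting $a = \frac{1}{6}$:
$$I = \log{\left(\frac{\sqrt{14}}{6} \right)}.$$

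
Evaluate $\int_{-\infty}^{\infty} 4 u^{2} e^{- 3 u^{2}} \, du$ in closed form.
$\frac{2 \sqrt{3} \sqrt{\pi}}{9}$

Begin with the known integral
$$J(a) = \int_{-\infty}^{\infty} 4 e^{- a u^{2}} \, du = \frac{4 \sqrt{\pi}}{\sqrt{a}}.$$

Differentiating under the integral sign brings down a factor of $(-u^2)$:
$$\frac{dJ}{da} = \int_{-\infty}^{\infty} - 4 u^{2} e^{- a u^{2}} \, du = - \frac{2 \sqrt{\pi}}{a^{\frac{3}{2}}}.$$

The integral on the left is $-I$, so $I = \frac{2 \sqrt{\pi}}{a^{\frac{3}{2}}}$.

Setting $a = 3$:
$$I = \frac{2 \sqrt{3} \sqrt{\pi}}{9}.$$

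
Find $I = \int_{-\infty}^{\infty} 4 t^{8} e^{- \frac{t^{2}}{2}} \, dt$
$420 \sqrt{2} \sqrt{\pi}$

Begin with the known integral
$$J(a) = \int_{-\infty}^{\infty} 4 e^{- a t^{2}} \, dt = \frac{4 \sqrt{\pi}}{\sqrt{a}}.$$

Differentiating under the integral sign brings down a factor of $(-t^2)$:
$$\frac{dJ}{da} = \int_{-\infty}^{\infty} - 4 t^{2} e^{- a t^{2}} \, dt = - \frac{2 \sqrt{\pi}}{a^{\frac{3}{2}}}.$$

Repeating $4$ times in total — each differentiation brings down another $(-t^2)$ — gives
$$\frac{d^{4}J}{da^{4}} = \int_{-\infty}^{\infty} 4 t^{8} e^{- a t^{2}} \, dt = \frac{105 \sqrt{\pi}}{4 a^{\frac{9}{2}}},$$
and the integrand here is exactly the target integrand, so $I = \frac{105 \sqrt{\pi}}{4 a^{\frac{9}{2}}}$.

Setting $a = \frac{1}{2}$:
$$I = 420 \sqrt{2} \sqrt{\pi}.$$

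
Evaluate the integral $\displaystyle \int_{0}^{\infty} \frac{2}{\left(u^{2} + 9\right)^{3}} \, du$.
$\frac{\pi}{648}$

Recall the elementary integral
$$J(a) = \int_{0}^{\infty} \frac{2}{a^{2} + u^{2}} \, du = \frac{\pi}{a}.$$

Differentiating under the integral sign with respect to $a$,
$$\frac{dJ}{da} = \int_{0}^{\infty} - \frac{4 a}{\left(a^{2} + u^{2}\right)^{2}} \, du = - \frac{\pi}{a^{2}},$$
so $\int_{0}^{\infty} \frac{2}{\left(a^{2} + u^{2}\right)^{2}} \, du = \frac{\pi}{2 a^{3}}$.

Repeating — each differentiation of $1/(u^2+a^2)^j$ produces $-2ja/(u^2+a^2)^{j+1}$ — and dividing through by $-2ja$ at each step yields, after $2$ differentiations in total,
$$\int_{0}^{\infty} \frac{2}{\left(a^{2} + u^{2}\right)^{3}} \, du = \frac{3 \pi}{8 a^{5}}.$$

Setting $a = 3$:
$$I = \frac{\pi}{648}.$$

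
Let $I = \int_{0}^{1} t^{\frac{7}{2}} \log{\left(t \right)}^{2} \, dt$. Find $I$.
$\frac{16}{729}$

Begin with the known integral
$$J(a) = \int_{0}^{1} t^{a} \, dt = \frac{1}{a + 1}.$$

Differentiating under the integral sign brings down a factor of $\ln t$:
$$\frac{dJ}{da} = \int_{0}^{1} t^{a} \log{\left(t \right)} \, dt = - \frac{1}{\left(a + 1\right)^{2}}.$$

Repeating twice in total — each differentiation brings down another $\ln t$ — gives
$$\frac{d^{2}J}{da^{2}} = \int_{0}^{1} t^{a} \log{\left(t \right)}^{2} \, dt = \frac{2}{\left(a + 1\right)^{3}},$$
and the integrand here is exactly the target integrand, so $I = \frac{2}{\left(a + 1\right)^{3}}$.

Setting $a = \frac{7}{2}$:
$$I = \frac{16}{729}.$$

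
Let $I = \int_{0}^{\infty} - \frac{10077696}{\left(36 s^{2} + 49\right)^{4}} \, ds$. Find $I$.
$- \frac{262440 \pi}{823543}$

Begin with the known result
$$J(a) = \int_{0}^{\infty} - \frac{6}{a^{2} + s^{2}} \, ds = - \frac{3 \pi}{a}.$$

Differentiating under the integral sign with respect to $a$,
$$\frac{dJ}{da} = \int_{0}^{\infty} \frac{12 a}{\left(a^{2} + s^{2}\right)^{2}} \, ds = \frac{3 \pi}{a^{2}},$$
so $\int_{0}^{\infty} - \frac{6}{\left(a^{2} + s^{2}\right)^{2}} \, ds = - \frac{3 \pi}{2 a^{3}}$.

Repeating — each differentiation of $1/(s^2+a^2)^j$ produces $-2ja/(s^2+a^2)^{j+1}$ — and dividing through by $-2ja$ at each step yields, after $3$ differentiations in total,
$$\int_{0}^{\infty} - \frac{6}{\left(a^{2} + s^{2}\right)^{4}} \, ds = - \frac{15 \pi}{16 a^{7}}.$$

Setting $a = \frac{7}{6}$:
$$I = - \frac{262440 \pi}{823543}.$$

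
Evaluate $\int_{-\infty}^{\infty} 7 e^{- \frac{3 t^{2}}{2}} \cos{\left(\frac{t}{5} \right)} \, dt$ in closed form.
$\frac{7 \sqrt{6} \sqrt{\pi}}{3 e^{\frac{1}{150}}}$

Let $b$ denote the cosine frequency and define $I(b) = \int_{-\infty}^{\infty} 7 e^{- \frac{3 t^{2}}{2}} \cos{\left(b t \right)} \, dt$.

Differentiating under the integral sign,
$$I'(b) = \int_{-\infty}^{\infty} - 7 t e^{- \frac{3 t^{2}}{2}} \sin{\left(b t \right)} \, dt.$$

Integrate $\int_{-\infty}^{\infty} t \sin(b t)\, e^{- \frac{3 t^{2}}{2}}\, dt$ by parts with $u = \sin(b t)$ and $dv = t\, e^{- \frac{3 t^{2}}{2}}\, dt$, giving $v = - \frac{e^{- \frac{3 t^{2}}{2}}}{3}$. The boundary term vanishes and
$$\int_{-\infty}^{\infty} t \sin(b t)\, e^{- \frac{3 t^{2}}{2}}\, dt = \frac{b}{3} \int_{-\infty}^{\infty} \cos(b t)\, e^{- \frac{3 t^{2}}{2}}\, dt,$$
so $I'(b) = - \frac{b}{3}\, I(b)$.

This is a separable first-order ODE; solving with the initial condition $I(0) = \int_{-\infty}^{\infty} 7 e^{- \frac{3 t^{2}}{2}}\,dt = \frac{7 \sqrt{6} \sqrt{\pi}}{3}$ gives
$$I(b) = \frac{7 \sqrt{6} \sqrt{\pi} e^{- \frac{b^{2}}{6}}}{3}.$$

Setting $b = \frac{1}{5}$:
$$I = \frac{7 \sqrt{6} \sqrt{\pi}}{3 e^{\frac{1}{150}}}.$$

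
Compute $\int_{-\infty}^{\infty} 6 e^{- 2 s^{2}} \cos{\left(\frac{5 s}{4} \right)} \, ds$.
$\frac{3 \sqrt{2} \sqrt{\pi}}{e^{\frac{25}{128}}}$

Define $I(b) = \int_{-\infty}^{\infty} 6 e^{- 2 s^{2}} \cos{\left(b s \right)} \, ds$.

Differentiating under the integral sign,
$$I'(b) = \int_{-\infty}^{\infty} - 6 s e^{- 2 s^{2}} \sin{\left(b s \right)} \, ds.$$

Integrate $\int_{-\infty}^{\infty} s \sin(b s)\, e^{- 2 s^{2}}\, ds$ by parts with $u = \sin(b s)$ and $dv = s\, e^{- 2 s^{2}}\, ds$, giving $v = - \frac{e^{- 2 s^{2}}}{4}$. The boundary term vanishes and
$$\int_{-\infty}^{\infty} s \sin(b s)\, e^{- 2 s^{2}}\, ds = \frac{b}{4} \int_{-\infty}^{\infty} \cos(b s)\, e^{- 2 s^{2}}\, ds,$$
so $I'(b) = - \frac{b}{4}\, I(b)$.

This is a separable first-order ODE; solving with the initial condition $I(0) = \int_{-\infty}^{\infty} 6 e^{- 2 s^{2}}\,ds = 3 \sqrt{2} \sqrt{\pi}$ gives
$$I(b) = 3 \sqrt{2} \sqrt{\pi} e^{- \frac{b^{2}}{8}}.$$

Setting $b = \frac{5}{4}$:
$$I = \frac{3 \sqrt{2} \sqrt{\pi}}{e^{\frac{25}{128}}}.$$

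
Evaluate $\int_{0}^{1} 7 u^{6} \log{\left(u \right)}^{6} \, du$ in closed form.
$\frac{720}{117649}$

Consider the simpler parametrised integral
$$J(a) = \int_{0}^{1} 7 u^{a} \, du = \frac{7}{a + 1}.$$

Differentiating under the integral sign brings down a factor of $\ln u$:
$$\frac{dJ}{da} = \int_{0}^{1} 7 u^{a} \log{\left(u \right)} \, du = - \frac{7}{\left(a + 1\right)^{2}}.$$

Repeating $6$ times in total — each differentiation brings down another $\ln u$ — gives
$$\frac{d^{6}J}{da^{6}} = \int_{0}^{1} 7 u^{a} \log{\left(u \right)}^{6} \, du = \frac{5040}{\left(a + 1\right)^{7}},$$
and the integrand here is exactly the target integrand, so $I = \frac{5040}{\left(a + 1\right)^{7}}$.

Setting $a = 6$:
$$I = \frac{720}{117649}.$$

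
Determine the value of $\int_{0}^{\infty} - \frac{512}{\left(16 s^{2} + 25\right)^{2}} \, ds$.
$- \frac{32 \pi}{125}$

Start from the standard arctangent integral
$$J(a) = \int_{0}^{\infty} - \frac{2}{a^{2} + s^{2}} \, ds = - \frac{\pi}{a}.$$

Differentiating under the integral sign with respect to $a$,
$$\frac{dJ}{da} = \int_{0}^{\infty} \frac{4 a}{\left(a^{2} + s^{2}\right)^{2}} \, ds = \frac{\pi}{a^{2}},$$
so $\int_{0}^{\infty} - \frac{2}{\left(a^{2} + s^{2}\right)^{2}} \, ds = - \frac{\pi}{2 a^{3}}$.

Setting $a = \frac{5}{4}$:
$$I = - \frac{32 \pi}{125}.$$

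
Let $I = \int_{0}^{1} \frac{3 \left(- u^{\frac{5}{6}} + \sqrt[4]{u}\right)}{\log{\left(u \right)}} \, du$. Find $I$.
$\log{\left(\frac{3375}{10648} \right)}$

Replace the exponent $\frac{1}{4}$ by a parameter $a$: let $I(a) = \int_{0}^{1} \frac{3 \left(- u^{\frac{5}{6}} + u^{a}\right)}{\log{\left(u \right)}} \, du$.

Since $\dfrac{\partial}{\partial a}\,u^{a} = u^{a} \ln u$, the $\ln u$ in the denominator cancels and
$$\frac{dI}{da} = \int_{0}^{1} 3 u^{a} \, du = 3 \left[\frac{u^{a+1}}{a+1}\right]_0^1 = \frac{3}{a + 1}.$$

Integrating with respect to $a$ gives $I(a) = \log{\left(\frac{216 \left(a + 1\right)^{3}}{1331} \right)} + C$.

At $a = \frac{5}{6}$ the integrand is identically $0$, so $I(\frac{5}{6}) = 0$. The closed form gives $0$, hence $C = 0$.

Setting $a = \frac{1}{4}$:
$$I = \log{\left(\frac{3375}{10648} \right)}.$$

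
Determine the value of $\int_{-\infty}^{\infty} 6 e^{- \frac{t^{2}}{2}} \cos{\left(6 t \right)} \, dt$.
$\frac{6 \sqrt{2} \sqrt{\pi}}{e^{18}}$

Define $I(b) = \int_{-\infty}^{\infty} 6 e^{- \frac{t^{2}}{2}} \cos{\left(b t \right)} \, dt$.

Differentiating under the integral sign,
$$I'(b) = \int_{-\infty}^{\infty} - 6 t e^{- \frac{t^{2}}{2}} \sin{\left(b t \right)} \, dt.$$

Integrate $\int_{-\infty}^{\infty} t \sin(b t)\, e^{- \frac{t^{2}}{2}}\, dt$ by parts with $u = \sin(b t)$ and $dv = t\, e^{- \frac{t^{2}}{2}}\, dt$, giving $v = - e^{- \frac{t^{2}}{2}}$. The boundary term vanishes and
$$\int_{-\infty}^{\infty} t \sin(b t)\, e^{- \frac{t^{2}}{2}}\, dt = b \int_{-\infty}^{\infty} \cos(b t)\, e^{- \frac{t^{2}}{2}}\, dt,$$
so $I'(b) = - b\, I(b)$.

This is a separable first-order ODE; solving with the initial condition $I(0) = \int_{-\infty}^{\infty} 6 e^{- \frac{t^{2}}{2}}\,dt = 6 \sqrt{2} \sqrt{\pi}$ gives
$$I(b) = 6 \sqrt{2} \sqrt{\pi} e^{- \frac{b^{2}}{2}}.$$

Setting $b = 6$:
$$I = \frac{6 \sqrt{2} \sqrt{\pi}}{e^{18}}.$$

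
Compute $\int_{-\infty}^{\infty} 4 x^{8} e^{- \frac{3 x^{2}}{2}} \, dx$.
$\frac{140 \sqrt{6} \sqrt{\pi}}{81}$

Consider the simpler parametrised integral
$$J(a) = \int_{-\infty}^{\infty} 4 e^{- a x^{2}} \, dx = \frac{4 \sqrt{\pi}}{\sqrt{a}}.$$

Differentiating under the integral sign brings down a factor of $(-x^2)$:
$$\frac{dJ}{da} = \int_{-\infty}^{\infty} - 4 x^{2} e^{- a x^{2}} \, dx = - \frac{2 \sqrt{\pi}}{a^{\frac{3}{2}}}.$$

Repeating $4$ times in total — each differentiation brings down another $(-x^2)$ — gives
$$\frac{d^{4}J}{da^{4}} = \int_{-\infty}^{\infty} 4 x^{8} e^{- a x^{2}} \, dx = \frac{105 \sqrt{\pi}}{4 a^{\frac{9}{2}}},$$
and the integrand here is exactly the target integrand, so $I = \frac{105 \sqrt{\pi}}{4 a^{\frac{9}{2}}}$.

Setting $a = \frac{3}{2}$:
$$I = \frac{140 \sqrt{6} \sqrt{\pi}}{81}.$$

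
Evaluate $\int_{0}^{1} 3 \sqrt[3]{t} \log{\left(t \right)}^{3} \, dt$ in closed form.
$- \frac{729}{128}$

Start from the elementary integral
$$J(a) = \int_{0}^{1} 3 t^{a} \, dt = \frac{3}{a + 1}.$$

Differentiating under the integral sign brings down a factor of $\ln t$:
$$\frac{dJ}{da} = \int_{0}^{1} 3 t^{a} \log{\left(t \right)} \, dt = - \frac{3}{\left(a + 1\right)^{2}}.$$

Repeating $3$ times in total — each differentiation brings down another $\ln t$ — gives
$$\frac{d^{3}J}{da^{3}} = \int_{0}^{1} 3 t^{a} \log{\left(t \right)}^{3} \, dt = - \frac{18}{\left(a + 1\right)^{4}},$$
and the integrand here is exactly the target integrand, so $I = - \frac{18}{\left(a + 1\right)^{4}}$.

Setting $a = \frac{1}{3}$:
$$I = - \frac{729}{128}.$$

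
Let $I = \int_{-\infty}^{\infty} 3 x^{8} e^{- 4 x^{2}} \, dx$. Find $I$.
$\frac{315 \sqrt{\pi}}{8192}$

Start from the elementary integral
$$J(a) = \int_{-\infty}^{\infty} 3 e^{- a x^{2}} \, dx = \frac{3 \sqrt{\pi}}{\sqrt{a}}.$$

Differentiating under the integral sign brings down a factor of $(-x^2)$:
$$\frac{dJ}{da} = \int_{-\infty}^{\infty} - 3 x^{2} e^{- a x^{2}} \, dx = - \frac{3 \sqrt{\pi}}{2 a^{\frac{3}{2}}}.$$

Repeating $4$ times in total — each differentiation brings down another $(-x^2)$ — gives
$$\frac{d^{4}J}{da^{4}} = \int_{-\infty}^{\infty} 3 x^{8} e^{- a x^{2}} \, dx = \frac{315 \sqrt{\pi}}{16 a^{\frac{9}{2}}},$$
and the integrand here is exactly the target integrand, so $I = \frac{315 \sqrt{\pi}}{16 a^{\frac{9}{2}}}$.

Setting $a = 4$:
$$I = \frac{315 \sqrt{\pi}}{8192}.$$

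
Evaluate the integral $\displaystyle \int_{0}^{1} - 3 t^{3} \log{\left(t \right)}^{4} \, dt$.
$- \frac{9}{128}$

Consider the simpler parametrised integral
$$J(a) = \int_{0}^{1} - 3 t^{a} \, dt = - \frac{3}{a + 1}.$$

Differentiating under the integral sign brings down a factor of $\ln t$:
$$\frac{dJ}{da} = \int_{0}^{1} - 3 t^{a} \log{\left(t \right)} \, dt = \frac{3}{\left(a + 1\right)^{2}}.$$

Repeating $4$ times in total — each differentiation brings down another $\ln t$ — gives
$$\frac{d^{4}J}{da^{4}} = \int_{0}^{1} - 3 t^{a} \log{\left(t \right)}^{4} \, dt = - \frac{72}{\left(a + 1\right)^{5}},$$
and the integrand here is exactly the target integrand, so $I = - \frac{72}{\left(a + 1\right)^{5}}$.

Setting $a = 3$:
$$I = - \frac{9}{128}.$$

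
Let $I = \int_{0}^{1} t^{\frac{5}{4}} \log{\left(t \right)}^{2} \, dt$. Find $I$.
$\frac{128}{729}$

Start from the elementary integral
$$J(a) = \int_{0}^{1} t^{a} \, dt = \frac{1}{a + 1}.$$

Differentiating under the integral sign brings down a factor of $\ln t$:
$$\frac{dJ}{da} = \int_{0}^{1} t^{a} \log{\left(t \right)} \, dt = - \frac{1}{\left(a + 1\right)^{2}}.$$

Repeating twice in total — each differentiation brings down another $\ln t$ — gives
$$\frac{d^{2}J}{da^{2}} = \int_{0}^{1} t^{a} \log{\left(t \right)}^{2} \, dt = \frac{2}{\left(a + 1\right)^{3}},$$
and the integrand here is exactly the target integrand, so $I = \frac{2}{\left(a + 1\right)^{3}}$.

Setting $a = \frac{5}{4}$:
$$I = \frac{128}{729}.$$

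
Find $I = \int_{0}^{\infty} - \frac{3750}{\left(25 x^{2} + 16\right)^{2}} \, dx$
$- \frac{375 \pi}{128}$

Start from the standard arctangent integral
$$J(a) = \int_{0}^{\infty} - \frac{6}{a^{2} + x^{2}} \, dx = - \frac{3 \pi}{a}.$$

Differentiating under the integral sign with respect to $a$,
$$\frac{dJ}{da} = \int_{0}^{\infty} \frac{12 a}{\left(a^{2} + x^{2}\right)^{2}} \, dx = \frac{3 \pi}{a^{2}},$$
so $\int_{0}^{\infty} - \frac{6}{\left(a^{2} + x^{2}\right)^{2}} \, dx = - \frac{3 \pi}{2 a^{3}}$.

Setting $a = \frac{4}{5}$:
$$I = - \frac{375 \pi}{128}.$$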